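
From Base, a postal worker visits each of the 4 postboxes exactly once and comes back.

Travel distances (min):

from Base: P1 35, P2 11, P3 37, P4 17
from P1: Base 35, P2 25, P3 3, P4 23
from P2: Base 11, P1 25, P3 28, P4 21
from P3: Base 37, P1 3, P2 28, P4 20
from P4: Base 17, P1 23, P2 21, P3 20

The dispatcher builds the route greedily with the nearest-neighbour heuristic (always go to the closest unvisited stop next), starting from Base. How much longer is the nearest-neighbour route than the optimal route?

From Base: P2=11, P4=17, P1=35, P3=37 → choose P2 (11).
From P2: P4=21, P1=25, P3=28 → choose P4 (21).
From P4: P3=20, P1=23 → choose P3 (20).
From P3: P1=3 → choose P1 (3).
NN route Base → P2 → P4 → P3 → P1 → Base costs 90.
Optimal: Base → P2 → P1 → P3 → P4 → Base costs 76 (by enumerating all 12 distinct tours).
Excess = 90 − 76 = 14.

14 min longer than the optimal tour.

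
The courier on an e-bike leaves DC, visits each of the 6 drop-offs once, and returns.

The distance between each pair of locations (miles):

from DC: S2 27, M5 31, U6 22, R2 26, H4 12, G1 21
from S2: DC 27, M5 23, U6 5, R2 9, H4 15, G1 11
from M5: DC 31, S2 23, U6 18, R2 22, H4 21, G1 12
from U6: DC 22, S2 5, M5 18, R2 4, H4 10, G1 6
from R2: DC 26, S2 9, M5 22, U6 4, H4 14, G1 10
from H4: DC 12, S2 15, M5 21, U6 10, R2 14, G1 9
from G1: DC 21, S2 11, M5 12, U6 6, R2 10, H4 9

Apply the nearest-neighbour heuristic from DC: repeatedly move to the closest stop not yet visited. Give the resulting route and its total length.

Total distance 94 miles via the nearest-neighbour route DC → H4 → G1 → U6 → R2 → S2 → M5 → DC.

At DC the remaining stops are H4 12, G1 21, U6 22, R2 26, S2 27, M5 31; go to H4.
At H4 the remaining stops are G1 9, U6 10, R2 14, S2 15, M5 21; go to G1.
At G1 the remaining stops are U6 6, R2 10, S2 11, M5 12; go to U6.
At U6 the remaining stops are R2 4, S2 5, M5 18; go to R2.
At R2 the remaining stops are S2 9, M5 22; go to S2.
At S2 the remaining stops are M5 23; go to M5.
Return M5→DC: 31.
Total = 12 + 9 + 6 + 4 + 9 + 23 + 31 = 94.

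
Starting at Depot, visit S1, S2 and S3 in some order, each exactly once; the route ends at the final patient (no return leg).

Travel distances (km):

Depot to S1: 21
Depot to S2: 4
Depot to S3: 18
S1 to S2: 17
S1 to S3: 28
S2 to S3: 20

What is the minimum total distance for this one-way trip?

There are 3! = 6 possible orderings.
Depot - S1 - S2 - S3: 21+17+20 = 58
Depot - S1 - S3 - S2: 21+28+20 = 69
Depot - S2 - S1 - S3: 4+17+28 = 49
Depot - S2 - S3 - S1: 4+20+28 = 52
Depot - S3 - S1 - S2: 18+28+17 = 63
Depot - S3 - S2 - S1: 18+20+17 = 55
The minimum is 49.
One shortest path: Depot → S2 → S1 → S3.

Shortest open route: 49 km.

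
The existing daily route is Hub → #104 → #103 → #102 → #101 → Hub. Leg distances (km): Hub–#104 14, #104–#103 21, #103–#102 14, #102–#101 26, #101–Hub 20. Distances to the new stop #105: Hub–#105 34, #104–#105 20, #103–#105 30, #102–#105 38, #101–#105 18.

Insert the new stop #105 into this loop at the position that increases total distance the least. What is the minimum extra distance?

Insertion cost between consecutive stops i–j is d(i,#105) + d(#105,j) − d(i,j):
  between Hub and #104: 34 + 20 − 14 = 40
  between #104 and #103: 20 + 30 − 21 = 29
  between #103 and #102: 30 + 38 − 14 = 54
  between #102 and #101: 38 + 18 − 26 = 30
  between #101 and Hub: 18 + 34 − 20 = 32
Cheapest insertion is between #104 and #103, adding 29.
New total = 95 + 29 = 124.

+29 km — insert #105 between #104 and #103.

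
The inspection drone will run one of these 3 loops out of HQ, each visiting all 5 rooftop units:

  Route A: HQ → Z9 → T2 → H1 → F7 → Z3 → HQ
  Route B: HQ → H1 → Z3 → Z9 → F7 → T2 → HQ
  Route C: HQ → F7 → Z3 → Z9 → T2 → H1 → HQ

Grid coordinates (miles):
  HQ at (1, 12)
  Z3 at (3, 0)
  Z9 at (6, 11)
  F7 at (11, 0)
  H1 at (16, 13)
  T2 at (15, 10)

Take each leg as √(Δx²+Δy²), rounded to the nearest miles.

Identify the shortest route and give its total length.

Shortest is Route A, total 51 miles.

Route A: 5 + 9 + 3 + 14 + 8 + 12 = 51
Route B: 15 + 18 + 11 + 12 + 11 + 14 = 81
Route C: 16 + 8 + 11 + 9 + 3 + 15 = 62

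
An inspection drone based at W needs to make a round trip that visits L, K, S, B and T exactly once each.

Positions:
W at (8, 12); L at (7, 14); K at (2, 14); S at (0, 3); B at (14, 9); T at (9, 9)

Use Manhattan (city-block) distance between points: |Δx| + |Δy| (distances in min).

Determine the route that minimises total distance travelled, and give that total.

With 5 stops there are 5!/2 = 60 distinct round trips (a route and its reverse cost the same).
W-L-K-S-B-T-W: 3+5+13+20+5+4 = 50
W-L-K-S-T-B-W: 3+5+13+15+5+9 = 50
W-L-K-B-S-T-W: 3+5+17+20+15+4 = 64
W-L-K-B-T-S-W: 3+5+17+5+15+17 = 62
W-L-K-T-S-B-W: 3+5+12+15+20+9 = 64
W-L-K-T-B-S-W: 3+5+12+5+20+17 = 62
W-L-S-K-B-T-W: 3+18+13+17+5+4 = 60
W-L-S-K-T-B-W: 3+18+13+12+5+9 = 60
W-L-S-B-K-T-W: 3+18+20+17+12+4 = 74
W-L-S-B-T-K-W: 3+18+20+5+12+8 = 66
W-L-S-T-K-B-W: 3+18+15+12+17+9 = 74
W-L-S-T-B-K-W: 3+18+15+5+17+8 = 66
W-L-B-K-S-T-W: 3+12+17+13+15+4 = 64
W-L-B-K-T-S-W: 3+12+17+12+15+17 = 76
… (46 more)
The minimum is 50.
One optimal route: W → L → K → S → B → T → W (or its reverse).

Minimum total distance: 50 min.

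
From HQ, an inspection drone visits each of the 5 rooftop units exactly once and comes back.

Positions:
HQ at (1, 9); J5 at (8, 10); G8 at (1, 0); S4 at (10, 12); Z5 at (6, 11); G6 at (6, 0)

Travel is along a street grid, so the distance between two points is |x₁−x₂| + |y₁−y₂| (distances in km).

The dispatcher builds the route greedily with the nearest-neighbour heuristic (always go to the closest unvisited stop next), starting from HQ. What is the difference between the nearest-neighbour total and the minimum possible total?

2 km longer than the optimal tour.

From HQ: Z5=7, J5=8, G8=9, S4=12, G6=14 → choose Z5 (7).
From Z5: J5=3, S4=5, G6=11, G8=16 → choose J5 (3).
From J5: S4=4, G6=12, G8=17 → choose S4 (4).
From S4: G6=16, G8=21 → choose G6 (16).
From G6: G8=5 → choose G8 (5).
NN route HQ → Z5 → J5 → S4 → G6 → G8 → HQ costs 44.
Optimal: HQ → J5 → S4 → Z5 → G6 → G8 → HQ costs 42 (by enumerating all 60 distinct tours).
Excess = 44 − 42 = 2.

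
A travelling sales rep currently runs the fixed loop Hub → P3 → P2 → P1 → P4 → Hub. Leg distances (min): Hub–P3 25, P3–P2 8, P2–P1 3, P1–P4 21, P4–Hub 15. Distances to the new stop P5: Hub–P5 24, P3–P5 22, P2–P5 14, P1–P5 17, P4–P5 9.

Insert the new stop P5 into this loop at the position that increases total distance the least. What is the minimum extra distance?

Minimum extra distance: 5 min, inserting P5 between P1 and P4.

Insertion cost between consecutive stops i–j is d(i,P5) + d(P5,j) − d(i,j):
  between Hub and P3: 24 + 22 − 25 = 21
  between P3 and P2: 22 + 14 − 8 = 28
  between P2 and P1: 14 + 17 − 3 = 28
  between P1 and P4: 17 + 9 − 21 = 5
  between P4 and Hub: 9 + 24 − 15 = 18
Cheapest insertion is between P1 and P4, adding 5.
New total = 72 + 5 = 77.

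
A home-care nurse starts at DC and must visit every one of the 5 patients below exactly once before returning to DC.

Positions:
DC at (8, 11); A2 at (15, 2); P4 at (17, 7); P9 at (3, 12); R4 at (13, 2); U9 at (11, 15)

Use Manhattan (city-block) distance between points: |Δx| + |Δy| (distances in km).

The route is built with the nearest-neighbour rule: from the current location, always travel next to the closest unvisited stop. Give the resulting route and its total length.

Nearest-neighbour total = 54 km; route DC → P9 → U9 → P4 → A2 → R4 → DC.

DC → [P9:6 / U9:7 / P4:13 / R4:14 / A2:16] → P9 (6)
P9 → [U9:11 / P4:19 / R4:20 / A2:22] → U9 (11)
U9 → [P4:14 / R4:15 / A2:17] → P4 (14)
P4 → [A2:7 / R4:9] → A2 (7)
A2 → [R4:2] → R4 (2)
Return R4→DC: 14.
Total = 6 + 11 + 14 + 7 + 2 + 14 = 54.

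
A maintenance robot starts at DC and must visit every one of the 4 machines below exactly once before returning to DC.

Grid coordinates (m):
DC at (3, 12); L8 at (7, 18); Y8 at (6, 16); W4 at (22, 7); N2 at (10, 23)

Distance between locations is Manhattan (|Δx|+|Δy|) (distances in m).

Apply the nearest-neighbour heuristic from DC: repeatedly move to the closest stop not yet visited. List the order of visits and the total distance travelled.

At DC the remaining stops are Y8 7, L8 10, N2 18, W4 24; go to Y8.
At Y8 the remaining stops are L8 3, N2 11, W4 25; go to L8.
At L8 the remaining stops are N2 8, W4 26; go to N2.
At N2 the remaining stops are W4 28; go to W4.
Return W4→DC: 24.
Total = 7 + 3 + 8 + 28 + 24 = 70.

Total distance 70 m via the nearest-neighbour route DC → Y8 → L8 → N2 → W4 → DC.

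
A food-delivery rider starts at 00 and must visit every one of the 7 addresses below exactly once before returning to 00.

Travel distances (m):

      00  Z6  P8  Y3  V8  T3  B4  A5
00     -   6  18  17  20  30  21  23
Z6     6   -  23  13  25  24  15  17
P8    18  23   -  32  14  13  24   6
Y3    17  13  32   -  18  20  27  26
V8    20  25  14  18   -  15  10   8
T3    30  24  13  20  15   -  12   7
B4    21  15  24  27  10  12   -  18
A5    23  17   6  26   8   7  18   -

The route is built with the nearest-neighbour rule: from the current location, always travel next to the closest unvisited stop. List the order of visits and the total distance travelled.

At 00 the remaining stops are Z6 6, Y3 17, P8 18, V8 20, B4 21, A5 23, T3 30; go to Z6.
At Z6 the remaining stops are Y3 13, B4 15, A5 17, P8 23, T3 24, V8 25; go to Y3.
At Y3 the remaining stops are V8 18, T3 20, A5 26, B4 27, P8 32; go to V8.
At V8 the remaining stops are A5 8, B4 10, P8 14, T3 15; go to A5.
At A5 the remaining stops are P8 6, T3 7, B4 18; go to P8.
At P8 the remaining stops are T3 13, B4 24; go to T3.
At T3 the remaining stops are B4 12; go to B4.
Return B4→00: 21.
Total = 6 + 13 + 18 + 8 + 6 + 13 + 12 + 21 = 97.

Nearest-neighbour total = 97 m; route 00 → Z6 → Y3 → V8 → A5 → P8 → T3 → B4 → 00.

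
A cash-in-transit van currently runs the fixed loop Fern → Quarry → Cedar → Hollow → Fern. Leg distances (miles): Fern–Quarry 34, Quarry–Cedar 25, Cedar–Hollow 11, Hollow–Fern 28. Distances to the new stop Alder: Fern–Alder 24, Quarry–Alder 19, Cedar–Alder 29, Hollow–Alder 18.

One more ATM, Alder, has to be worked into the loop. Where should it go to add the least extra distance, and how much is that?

Insertion cost between consecutive stops i–j is d(i,Alder) + d(Alder,j) − d(i,j):
  between Fern and Quarry: 24 + 19 − 34 = 9
  between Quarry and Cedar: 19 + 29 − 25 = 23
  between Cedar and Hollow: 29 + 18 − 11 = 36
  between Hollow and Fern: 18 + 24 − 28 = 14
Cheapest insertion is between Fern and Quarry, adding 9.
New total = 98 + 9 = 107.

+9 miles — insert Alder between Fern and Quarry.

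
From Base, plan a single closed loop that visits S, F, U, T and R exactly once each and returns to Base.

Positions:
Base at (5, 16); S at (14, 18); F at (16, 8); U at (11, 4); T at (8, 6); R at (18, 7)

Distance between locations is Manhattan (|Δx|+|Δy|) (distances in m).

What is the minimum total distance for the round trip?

With 5 stops there are 5!/2 = 60 distinct round trips (a route and its reverse cost the same).
Base→S→F→U→T→R→Base: 11+12+9+5+11+22 = 70
Base→S→F→U→R→T→Base: 11+12+9+10+11+13 = 66
Base→S→F→T→U→R→Base: 11+12+10+5+10+22 = 70
Base→S→F→T→R→U→Base: 11+12+10+11+10+18 = 72
Base→S→F→R→U→T→Base: 11+12+3+10+5+13 = 54
Base→S→F→R→T→U→Base: 11+12+3+11+5+18 = 60
Base→S→U→F→T→R→Base: 11+17+9+10+11+22 = 80
Base→S→U→F→R→T→Base: 11+17+9+3+11+13 = 64
Base→S→U→T→F→R→Base: 11+17+5+10+3+22 = 68
Base→S→U→T→R→F→Base: 11+17+5+11+3+19 = 66
Base→S→U→R→F→T→Base: 11+17+10+3+10+13 = 64
Base→S→U→R→T→F→Base: 11+17+10+11+10+19 = 78
Base→S→T→F→U→R→Base: 11+18+10+9+10+22 = 80
Base→S→T→F→R→U→Base: 11+18+10+3+10+18 = 70
… (46 more)
The minimum is 54.
One optimal route: Base → S → F → R → U → T → Base (or its reverse).

Minimum total distance: 54 m.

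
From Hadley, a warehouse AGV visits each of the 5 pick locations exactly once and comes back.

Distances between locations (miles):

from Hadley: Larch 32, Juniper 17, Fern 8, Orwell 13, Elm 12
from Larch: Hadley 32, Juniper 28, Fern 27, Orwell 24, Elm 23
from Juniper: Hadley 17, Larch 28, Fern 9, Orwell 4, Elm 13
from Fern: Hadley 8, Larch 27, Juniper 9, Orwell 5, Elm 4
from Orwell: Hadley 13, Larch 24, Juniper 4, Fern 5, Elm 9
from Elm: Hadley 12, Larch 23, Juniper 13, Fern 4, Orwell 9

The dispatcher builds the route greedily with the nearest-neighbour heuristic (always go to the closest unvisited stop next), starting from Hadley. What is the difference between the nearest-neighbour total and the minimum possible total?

Excess over optimum: 5 miles.

Hadley: Fern=8, Elm=12, Orwell=13, Juniper=17, Larch=32 ⇒ Fern
Fern: Elm=4, Orwell=5, Juniper=9, Larch=27 ⇒ Elm
Elm: Orwell=9, Juniper=13, Larch=23 ⇒ Orwell
Orwell: Juniper=4, Larch=24 ⇒ Juniper
Juniper: Larch=28 ⇒ Larch
NN route Hadley → Fern → Elm → Orwell → Juniper → Larch → Hadley costs 85.
Optimal: Hadley → Juniper → Orwell → Larch → Elm → Fern → Hadley costs 80 (by enumerating all 60 distinct tours).
Excess = 85 − 80 = 5.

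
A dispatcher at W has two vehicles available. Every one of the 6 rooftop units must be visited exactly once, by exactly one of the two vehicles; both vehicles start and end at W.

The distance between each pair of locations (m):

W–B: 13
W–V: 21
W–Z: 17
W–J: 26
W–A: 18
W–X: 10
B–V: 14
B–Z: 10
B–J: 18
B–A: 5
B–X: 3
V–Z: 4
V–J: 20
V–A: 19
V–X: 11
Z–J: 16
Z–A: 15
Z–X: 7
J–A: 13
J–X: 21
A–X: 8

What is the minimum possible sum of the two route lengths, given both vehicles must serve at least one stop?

Check every non-empty split of the stops between the two vehicles; for each half take its own optimal tour:
  {B} + {V, Z, J, A, X}: 26 + 72 = 98
  {V} + {B, Z, J, A, X}: 42 + 64 = 106
  {B, V} + {Z, J, A, X}: 48 + 64 = 112
  {Z} + {B, V, J, A, X}: 34 + 72 = 106
  {B, Z} + {V, J, A, X}: 40 + 72 = 112
  {V, Z} + {B, J, A, X}: 42 + 57 = 99
  … (31 splits in total)
  {B, V, Z, J, A} + {X}: 72 + 20 = 92  ← best
Best: vehicle 1 W → B → A → J → V → Z → W = 72; vehicle 2 W → X → W = 20; combined 92.

Minimum combined distance: 92 m.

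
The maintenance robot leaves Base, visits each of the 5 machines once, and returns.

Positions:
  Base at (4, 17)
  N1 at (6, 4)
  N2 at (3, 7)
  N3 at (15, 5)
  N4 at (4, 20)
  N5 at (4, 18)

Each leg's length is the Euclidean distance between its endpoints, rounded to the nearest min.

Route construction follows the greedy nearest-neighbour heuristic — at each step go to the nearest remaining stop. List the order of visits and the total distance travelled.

Base → [N5:1 / N4:3 / N2:10 / N1:13 / N3:16] → N5 (1)
N5 → [N4:2 / N2:11 / N1:14 / N3:17] → N4 (2)
N4 → [N2:13 / N1:16 / N3:19] → N2 (13)
N2 → [N1:4 / N3:12] → N1 (4)
N1 → [N3:9] → N3 (9)
Return N3→Base: 16.
Total = 1 + 2 + 13 + 4 + 9 + 16 = 45.

Nearest-neighbour total = 45 min; route Base → N5 → N4 → N2 → N1 → N3 → Base.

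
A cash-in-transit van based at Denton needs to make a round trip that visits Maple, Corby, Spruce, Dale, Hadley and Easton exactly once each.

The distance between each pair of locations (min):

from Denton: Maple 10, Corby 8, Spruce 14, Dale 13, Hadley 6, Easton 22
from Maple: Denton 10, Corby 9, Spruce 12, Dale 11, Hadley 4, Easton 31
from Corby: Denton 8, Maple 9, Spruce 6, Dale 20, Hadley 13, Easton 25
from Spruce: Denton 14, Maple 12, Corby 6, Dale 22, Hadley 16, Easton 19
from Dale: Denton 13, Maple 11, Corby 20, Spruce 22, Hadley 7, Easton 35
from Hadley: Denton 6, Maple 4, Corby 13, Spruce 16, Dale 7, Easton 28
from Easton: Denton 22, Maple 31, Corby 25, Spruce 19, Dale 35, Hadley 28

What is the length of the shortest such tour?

Denton - Maple - Corby - Spruce - Dale - Hadley - Easton - Denton: 10+9+6+22+7+28+22 = 104
Denton - Maple - Corby - Spruce - Dale - Easton - Hadley - Denton: 10+9+6+22+35+28+6 = 116
Denton - Maple - Corby - Spruce - Hadley - Dale - Easton - Denton: 10+9+6+16+7+35+22 = 105
Denton - Maple - Corby - Spruce - Hadley - Easton - Dale - Denton: 10+9+6+16+28+35+13 = 117
Denton - Maple - Corby - Spruce - Easton - Dale - Hadley - Denton: 10+9+6+19+35+7+6 = 92
Denton - Maple - Corby - Spruce - Easton - Hadley - Dale - Denton: 10+9+6+19+28+7+13 = 92
Denton - Maple - Corby - Dale - Spruce - Hadley - Easton - Denton: 10+9+20+22+16+28+22 = 127
Denton - Maple - Corby - Dale - Spruce - Easton - Hadley - Denton: 10+9+20+22+19+28+6 = 114
… (352 more)
Denton - Dale - Hadley - Maple - Corby - Spruce - Easton - Denton: 13+7+4+9+6+19+22 = 80  ← best
The minimum is 80.
One optimal route: Denton → Dale → Hadley → Maple → Corby → Spruce → Easton → Denton (or its reverse).

80 min — the shortest possible round trip.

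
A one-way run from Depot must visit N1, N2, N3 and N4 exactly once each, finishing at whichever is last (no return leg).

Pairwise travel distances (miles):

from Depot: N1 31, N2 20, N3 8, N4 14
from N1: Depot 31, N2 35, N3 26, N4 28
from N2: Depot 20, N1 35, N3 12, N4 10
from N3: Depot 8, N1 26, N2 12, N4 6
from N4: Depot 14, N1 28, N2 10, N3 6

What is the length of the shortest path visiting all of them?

Shortest open route: 58 miles.

There are 4! = 24 possible orderings.
Depot→N1→N2→N3→N4: 31+35+12+6 = 84
Depot→N1→N2→N4→N3: 31+35+10+6 = 82
Depot→N1→N3→N2→N4: 31+26+12+10 = 79
Depot→N1→N3→N4→N2: 31+26+6+10 = 73
Depot→N1→N4→N2→N3: 31+28+10+12 = 81
Depot→N1→N4→N3→N2: 31+28+6+12 = 77
Depot→N2→N1→N3→N4: 20+35+26+6 = 87
Depot→N2→N1→N4→N3: 20+35+28+6 = 89
Depot→N2→N3→N1→N4: 20+12+26+28 = 86
Depot→N2→N3→N4→N1: 20+12+6+28 = 66
Depot→N2→N4→N1→N3: 20+10+28+26 = 84
Depot→N2→N4→N3→N1: 20+10+6+26 = 62
Depot→N3→N1→N2→N4: 8+26+35+10 = 79
Depot→N3→N1→N4→N2: 8+26+28+10 = 72
… (10 more)
Depot→N3→N2→N4→N1: 8+12+10+28 = 58  ← best
The minimum is 58.
One shortest path: Depot → N3 → N2 → N4 → N1.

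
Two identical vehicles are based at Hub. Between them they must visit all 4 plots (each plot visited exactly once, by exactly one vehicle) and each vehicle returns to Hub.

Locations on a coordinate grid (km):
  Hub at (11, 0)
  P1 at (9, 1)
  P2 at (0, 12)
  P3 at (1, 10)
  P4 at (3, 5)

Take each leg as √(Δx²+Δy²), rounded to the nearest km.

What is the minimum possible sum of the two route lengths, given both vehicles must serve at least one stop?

36 km — the smallest possible combined total.

There are 2^3 − 1 = 7 ways to divide the 4 stops into two non-empty groups. For each, the best each vehicle can do is its own shortest tour through its group:
  {P1} + {P2, P3, P4}: 4 + 32 = 36
  {P2} + {P1, P3, P4}: 32 + 28 = 60
  {P1, P2} + {P3, P4}: 32 + 28 = 60
  {P3} + {P1, P2, P4}: 28 + 33 = 61
  {P1, P3} + {P2, P4}: 28 + 33 = 61
  {P2, P3} + {P1, P4}: 32 + 18 = 50
  … (7 splits in total)
Best: vehicle 1 Hub → P1 → Hub = 4; vehicle 2 Hub → P2 → P3 → P4 → Hub = 32; combined 36.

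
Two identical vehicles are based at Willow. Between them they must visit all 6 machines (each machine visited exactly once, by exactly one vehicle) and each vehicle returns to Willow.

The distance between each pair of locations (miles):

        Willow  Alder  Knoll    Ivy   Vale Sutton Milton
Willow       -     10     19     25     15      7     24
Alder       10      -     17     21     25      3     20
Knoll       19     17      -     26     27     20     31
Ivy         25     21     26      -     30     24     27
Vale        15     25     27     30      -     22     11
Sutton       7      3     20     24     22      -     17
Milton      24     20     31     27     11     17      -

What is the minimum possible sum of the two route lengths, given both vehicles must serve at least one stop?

Check every non-empty split of the stops between the two vehicles; for each half take its own optimal tour:
  {Alder} + {Knoll, Ivy, Vale, Sutton, Milton}: 20 + 106 = 126
  {Knoll} + {Alder, Ivy, Vale, Sutton, Milton}: 38 + 84 = 122
  {Alder, Knoll} + {Ivy, Vale, Sutton, Milton}: 46 + 84 = 130
  {Ivy} + {Alder, Knoll, Vale, Sutton, Milton}: 50 + 82 = 132
  {Alder, Ivy} + {Knoll, Vale, Sutton, Milton}: 56 + 81 = 137
  {Knoll, Ivy} + {Alder, Vale, Sutton, Milton}: 70 + 56 = 126
  … (31 splits in total)
  {Alder, Sutton} + {Knoll, Ivy, Vale, Milton}: 20 + 98 = 118  ← best
Best: vehicle 1 Willow → Alder → Sutton → Willow = 20; vehicle 2 Willow → Knoll → Ivy → Milton → Vale → Willow = 98; combined 118.

118 miles — the smallest possible combined total.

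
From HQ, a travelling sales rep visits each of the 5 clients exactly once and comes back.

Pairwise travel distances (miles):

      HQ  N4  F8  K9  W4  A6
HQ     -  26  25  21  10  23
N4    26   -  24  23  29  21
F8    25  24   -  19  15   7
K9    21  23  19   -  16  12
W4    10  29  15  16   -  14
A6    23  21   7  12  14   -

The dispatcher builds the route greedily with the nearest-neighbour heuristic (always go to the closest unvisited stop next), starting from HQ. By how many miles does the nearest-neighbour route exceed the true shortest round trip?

The nearest-neighbour route is 6 miles longer than optimal.

HQ: W4=10, K9=21, A6=23, F8=25, N4=26 ⇒ W4
W4: A6=14, F8=15, K9=16, N4=29 ⇒ A6
A6: F8=7, K9=12, N4=21 ⇒ F8
F8: K9=19, N4=24 ⇒ K9
K9: N4=23 ⇒ N4
NN route HQ → W4 → A6 → F8 → K9 → N4 → HQ costs 99.
Optimal: HQ → N4 → K9 → A6 → F8 → W4 → HQ costs 93 (by enumerating all 60 distinct tours).
Excess = 99 − 93 = 6.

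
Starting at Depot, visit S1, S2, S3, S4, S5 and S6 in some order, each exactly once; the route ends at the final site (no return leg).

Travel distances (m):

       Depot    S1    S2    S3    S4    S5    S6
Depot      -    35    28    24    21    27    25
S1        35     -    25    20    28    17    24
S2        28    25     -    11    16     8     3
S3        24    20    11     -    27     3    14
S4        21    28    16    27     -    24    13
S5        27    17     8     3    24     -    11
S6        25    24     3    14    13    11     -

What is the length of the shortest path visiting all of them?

68 m — the minimum one-way total.

There are 6! = 720 possible orderings.
Depot→S1→S2→S3→S4→S5→S6: 35+25+11+27+24+11 = 133
Depot→S1→S2→S3→S4→S6→S5: 35+25+11+27+13+11 = 122
Depot→S1→S2→S3→S5→S4→S6: 35+25+11+3+24+13 = 111
Depot→S1→S2→S3→S5→S6→S4: 35+25+11+3+11+13 = 98
Depot→S1→S2→S3→S6→S4→S5: 35+25+11+14+13+24 = 122
Depot→S1→S2→S3→S6→S5→S4: 35+25+11+14+11+24 = 120
Depot→S1→S2→S4→S3→S5→S6: 35+25+16+27+3+11 = 117
Depot→S1→S2→S4→S3→S6→S5: 35+25+16+27+14+11 = 128
… (712 more)
Depot→S4→S6→S2→S3→S5→S1: 21+13+3+11+3+17 = 68  ← best
The minimum is 68.
One shortest path: Depot → S4 → S6 → S2 → S3 → S5 → S1.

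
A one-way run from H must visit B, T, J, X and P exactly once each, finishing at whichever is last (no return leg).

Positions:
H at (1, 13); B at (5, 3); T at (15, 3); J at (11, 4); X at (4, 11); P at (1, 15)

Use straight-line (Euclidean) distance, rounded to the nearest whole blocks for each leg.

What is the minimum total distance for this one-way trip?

There are 5! = 120 possible orderings.
H → B → T → J → X → P: 11+10+4+10+5 = 40
H → B → T → J → P → X: 11+10+4+15+5 = 45
H → B → T → X → J → P: 11+10+14+10+15 = 60
H → B → T → X → P → J: 11+10+14+5+15 = 55
H → B → T → P → J → X: 11+10+18+15+10 = 64
H → B → T → P → X → J: 11+10+18+5+10 = 54
H → B → J → T → X → P: 11+6+4+14+5 = 40
H → B → J → T → P → X: 11+6+4+18+5 = 44
H → B → J → X → T → P: 11+6+10+14+18 = 59
H → B → J → X → P → T: 11+6+10+5+18 = 50
H → B → J → P → T → X: 11+6+15+18+14 = 64
H → B → J → P → X → T: 11+6+15+5+14 = 51
H → B → X → T → J → P: 11+8+14+4+15 = 52
H → B → X → T → P → J: 11+8+14+18+15 = 66
… (106 more)
H → P → X → B → J → T: 2+5+8+6+4 = 25  ← best
The minimum is 25.
One shortest path: H → P → X → B → J → T.

Shortest open route: 25 blocks.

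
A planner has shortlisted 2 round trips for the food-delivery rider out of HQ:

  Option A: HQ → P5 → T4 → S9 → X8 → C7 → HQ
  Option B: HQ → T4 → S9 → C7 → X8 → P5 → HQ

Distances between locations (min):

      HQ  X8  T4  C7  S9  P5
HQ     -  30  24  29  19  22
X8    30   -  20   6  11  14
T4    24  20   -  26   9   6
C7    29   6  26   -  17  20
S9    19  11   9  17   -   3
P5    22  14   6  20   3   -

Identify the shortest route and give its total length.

Option A: 22 + 6 + 9 + 11 + 6 + 29 = 83
Option B: 24 + 9 + 17 + 6 + 14 + 22 = 92

Shortest is Option A, total 83 min.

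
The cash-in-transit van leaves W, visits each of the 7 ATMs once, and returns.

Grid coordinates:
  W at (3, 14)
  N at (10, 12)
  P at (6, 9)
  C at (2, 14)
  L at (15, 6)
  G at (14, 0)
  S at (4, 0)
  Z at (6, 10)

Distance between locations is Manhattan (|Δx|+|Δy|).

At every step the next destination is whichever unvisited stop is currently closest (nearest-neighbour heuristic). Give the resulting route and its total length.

60 along W → C → Z → P → N → L → G → S → W.

W → [C:1 / Z:7 / P:8 / N:9 / S:15 / L:20 / G:25] → C (1)
C → [Z:8 / P:9 / N:10 / S:16 / L:21 / G:26] → Z (8)
Z → [P:1 / N:6 / S:12 / L:13 / G:18] → P (1)
P → [N:7 / S:11 / L:12 / G:17] → N (7)
N → [L:11 / G:16 / S:18] → L (11)
L → [G:7 / S:17] → G (7)
G → [S:10] → S (10)
Return S→W: 15.
Total = 1 + 8 + 1 + 7 + 11 + 7 + 10 + 15 = 60.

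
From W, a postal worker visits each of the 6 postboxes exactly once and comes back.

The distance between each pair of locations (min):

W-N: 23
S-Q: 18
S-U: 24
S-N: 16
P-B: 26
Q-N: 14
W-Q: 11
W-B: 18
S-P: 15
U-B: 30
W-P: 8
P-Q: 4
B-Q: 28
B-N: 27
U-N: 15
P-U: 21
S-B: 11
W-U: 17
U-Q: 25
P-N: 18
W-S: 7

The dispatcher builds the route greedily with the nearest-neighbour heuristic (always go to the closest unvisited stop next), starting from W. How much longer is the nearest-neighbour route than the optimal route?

5 min longer than the optimal tour.

From W: S=7, P=8, Q=11, U=17, B=18, N=23 → choose S (7).
From S: B=11, P=15, N=16, Q=18, U=24 → choose B (11).
From B: P=26, N=27, Q=28, U=30 → choose P (26).
From P: Q=4, N=18, U=21 → choose Q (4).
From Q: N=14, U=25 → choose N (14).
From N: U=15 → choose U (15).
NN route W → S → B → P → Q → N → U → W costs 94.
Optimal: W → S → B → U → N → Q → P → W costs 89 (by enumerating all 360 distinct tours).
Excess = 94 − 89 = 5.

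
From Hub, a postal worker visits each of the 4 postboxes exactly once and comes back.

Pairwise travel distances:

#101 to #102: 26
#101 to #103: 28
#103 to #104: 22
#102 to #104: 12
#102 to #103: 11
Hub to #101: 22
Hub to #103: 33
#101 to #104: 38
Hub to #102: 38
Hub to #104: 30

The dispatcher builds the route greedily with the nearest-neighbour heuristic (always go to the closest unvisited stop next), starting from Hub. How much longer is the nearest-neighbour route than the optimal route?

Hub: #101=22, #104=30, #103=33, #102=38 ⇒ #101
#101: #102=26, #103=28, #104=38 ⇒ #102
#102: #103=11, #104=12 ⇒ #103
#103: #104=22 ⇒ #104
NN route Hub → #101 → #102 → #103 → #104 → Hub costs 111.
Optimal: Hub → #101 → #103 → #102 → #104 → Hub costs 103 (by enumerating all 12 distinct tours).
Excess = 111 − 103 = 8.

Excess over optimum: 8.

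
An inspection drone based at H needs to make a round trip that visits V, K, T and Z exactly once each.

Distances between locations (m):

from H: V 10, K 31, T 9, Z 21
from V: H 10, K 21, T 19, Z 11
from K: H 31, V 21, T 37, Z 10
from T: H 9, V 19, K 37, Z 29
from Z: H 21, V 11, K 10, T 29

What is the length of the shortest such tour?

H → V → K → T → Z → H: 10+21+37+29+21 = 118
H → V → K → Z → T → H: 10+21+10+29+9 = 79
H → V → T → K → Z → H: 10+19+37+10+21 = 97
H → V → T → Z → K → H: 10+19+29+10+31 = 99
H → V → Z → K → T → H: 10+11+10+37+9 = 77
H → V → Z → T → K → H: 10+11+29+37+31 = 118
H → K → V → T → Z → H: 31+21+19+29+21 = 121
H → K → V → Z → T → H: 31+21+11+29+9 = 101
H → K → T → V → Z → H: 31+37+19+11+21 = 119
H → K → Z → V → T → H: 31+10+11+19+9 = 80
H → T → V → K → Z → H: 9+19+21+10+21 = 80
H → T → K → V → Z → H: 9+37+21+11+21 = 99
The minimum is 77.
One optimal route: H → V → Z → K → T → H (or its reverse).

Minimum total distance: 77 m.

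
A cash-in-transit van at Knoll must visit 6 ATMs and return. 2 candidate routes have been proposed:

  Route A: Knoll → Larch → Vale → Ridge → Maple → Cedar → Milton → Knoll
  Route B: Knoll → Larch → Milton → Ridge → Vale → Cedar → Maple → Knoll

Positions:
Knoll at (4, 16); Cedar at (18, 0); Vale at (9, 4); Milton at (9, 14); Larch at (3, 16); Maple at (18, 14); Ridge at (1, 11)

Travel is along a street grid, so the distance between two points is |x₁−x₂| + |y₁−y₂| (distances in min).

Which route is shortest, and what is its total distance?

Route A: 1 + 18 + 15 + 20 + 14 + 23 + 7 = 98
Route B: 1 + 8 + 11 + 15 + 13 + 14 + 16 = 78

Shortest is Route B, total 78 min.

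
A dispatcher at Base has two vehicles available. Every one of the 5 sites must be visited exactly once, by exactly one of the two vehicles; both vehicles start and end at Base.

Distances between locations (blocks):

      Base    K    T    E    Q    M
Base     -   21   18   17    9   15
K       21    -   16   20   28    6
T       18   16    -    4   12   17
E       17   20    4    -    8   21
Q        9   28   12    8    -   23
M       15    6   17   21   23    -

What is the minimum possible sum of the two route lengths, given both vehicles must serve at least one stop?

There are 2^4 − 1 = 15 ways to divide the 5 stops into two non-empty groups. For each, the best each vehicle can do is its own shortest tour through its group:
  {K} + {T, E, Q, M}: 42 + 53 = 95
  {T} + {K, E, Q, M}: 36 + 58 = 94
  {K, T} + {E, Q, M}: 55 + 53 = 108
  {E} + {K, T, Q, M}: 34 + 58 = 92
  {K, E} + {T, Q, M}: 58 + 53 = 111
  {T, E} + {K, Q, M}: 39 + 58 = 97
  … (15 splits in total)
  {Q} + {K, T, E, M}: 18 + 58 = 76  ← best
Best: vehicle 1 Base → Q → Base = 18; vehicle 2 Base → E → T → K → M → Base = 58; combined 76.

76 blocks — the smallest possible combined total.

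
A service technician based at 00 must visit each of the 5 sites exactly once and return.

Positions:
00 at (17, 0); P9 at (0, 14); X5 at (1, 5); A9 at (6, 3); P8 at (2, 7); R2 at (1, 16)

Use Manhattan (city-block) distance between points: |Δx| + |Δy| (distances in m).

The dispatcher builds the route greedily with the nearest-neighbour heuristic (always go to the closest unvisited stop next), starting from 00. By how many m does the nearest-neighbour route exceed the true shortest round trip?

From 00: A9=14, X5=21, P8=22, P9=31, R2=32 → choose A9 (14).
From A9: X5=7, P8=8, P9=17, R2=18 → choose X5 (7).
From X5: P8=3, P9=10, R2=11 → choose P8 (3).
From P8: P9=9, R2=10 → choose P9 (9).
From P9: R2=3 → choose R2 (3).
NN route 00 → A9 → X5 → P8 → P9 → R2 → 00 costs 68.
Optimal: 00 → X5 → P9 → R2 → P8 → A9 → 00 costs 66 (by enumerating all 60 distinct tours).
Excess = 68 − 66 = 2.

Excess over optimum: 2 m.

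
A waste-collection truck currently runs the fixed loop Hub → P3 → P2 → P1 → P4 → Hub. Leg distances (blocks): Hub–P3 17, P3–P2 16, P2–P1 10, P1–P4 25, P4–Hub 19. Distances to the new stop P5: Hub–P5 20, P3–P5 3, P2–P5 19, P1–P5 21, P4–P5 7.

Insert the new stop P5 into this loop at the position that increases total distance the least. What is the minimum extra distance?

Insertion cost between consecutive stops i–j is d(i,P5) + d(P5,j) − d(i,j):
  between Hub and P3: 20 + 3 − 17 = 6
  between P3 and P2: 3 + 19 − 16 = 6
  between P2 and P1: 19 + 21 − 10 = 30
  between P1 and P4: 21 + 7 − 25 = 3
  between P4 and Hub: 7 + 20 − 19 = 8
Cheapest insertion is between P1 and P4, adding 3.
New total = 87 + 3 = 90.

Adding 3 blocks by placing P5 on the P1–P4 leg.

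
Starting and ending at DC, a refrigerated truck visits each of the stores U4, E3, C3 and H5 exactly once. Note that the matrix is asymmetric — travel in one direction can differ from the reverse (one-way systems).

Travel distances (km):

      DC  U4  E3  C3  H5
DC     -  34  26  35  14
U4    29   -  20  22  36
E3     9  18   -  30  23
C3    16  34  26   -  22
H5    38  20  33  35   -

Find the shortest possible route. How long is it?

Minimum total distance: 91 km.

DC - U4 - E3 - C3 - H5 - DC: 34+20+30+22+38 = 144
DC - U4 - E3 - H5 - C3 - DC: 34+20+23+35+16 = 128
DC - U4 - C3 - E3 - H5 - DC: 34+22+26+23+38 = 143
DC - U4 - C3 - H5 - E3 - DC: 34+22+22+33+9 = 120
DC - U4 - H5 - E3 - C3 - DC: 34+36+33+30+16 = 149
DC - U4 - H5 - C3 - E3 - DC: 34+36+35+26+9 = 140
DC - E3 - U4 - C3 - H5 - DC: 26+18+22+22+38 = 126
DC - E3 - U4 - H5 - C3 - DC: 26+18+36+35+16 = 131
DC - E3 - C3 - U4 - H5 - DC: 26+30+34+36+38 = 164
DC - E3 - C3 - H5 - U4 - DC: 26+30+22+20+29 = 127
DC - E3 - H5 - U4 - C3 - DC: 26+23+20+22+16 = 107
DC - E3 - H5 - C3 - U4 - DC: 26+23+35+34+29 = 147
DC - C3 - U4 - E3 - H5 - DC: 35+34+20+23+38 = 150
DC - C3 - U4 - H5 - E3 - DC: 35+34+36+33+9 = 147
… (10 more)
DC - H5 - U4 - C3 - E3 - DC: 14+20+22+26+9 = 91  ← best
The minimum is 91.
One optimal route: DC → H5 → U4 → C3 → E3 → DC.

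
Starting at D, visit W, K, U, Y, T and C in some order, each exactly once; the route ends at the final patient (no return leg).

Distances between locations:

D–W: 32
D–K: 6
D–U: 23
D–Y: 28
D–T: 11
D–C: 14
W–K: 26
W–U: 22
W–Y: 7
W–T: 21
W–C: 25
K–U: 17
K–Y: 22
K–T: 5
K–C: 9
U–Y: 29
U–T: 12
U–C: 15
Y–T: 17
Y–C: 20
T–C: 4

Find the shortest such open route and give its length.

There are 6! = 720 possible orderings.
D→W→K→U→Y→T→C: 32+26+17+29+17+4 = 125
D→W→K→U→Y→C→T: 32+26+17+29+20+4 = 128
D→W→K→U→T→Y→C: 32+26+17+12+17+20 = 124
D→W→K→U→T→C→Y: 32+26+17+12+4+20 = 111
D→W→K→U→C→Y→T: 32+26+17+15+20+17 = 127
D→W→K→U→C→T→Y: 32+26+17+15+4+17 = 111
D→W→K→Y→U→T→C: 32+26+22+29+12+4 = 125
D→W→K→Y→U→C→T: 32+26+22+29+15+4 = 128
… (712 more)
D→K→T→C→U→W→Y: 6+5+4+15+22+7 = 59  ← best
The minimum is 59.
One shortest path: D → K → T → C → U → W → Y.

Shortest open route: 59.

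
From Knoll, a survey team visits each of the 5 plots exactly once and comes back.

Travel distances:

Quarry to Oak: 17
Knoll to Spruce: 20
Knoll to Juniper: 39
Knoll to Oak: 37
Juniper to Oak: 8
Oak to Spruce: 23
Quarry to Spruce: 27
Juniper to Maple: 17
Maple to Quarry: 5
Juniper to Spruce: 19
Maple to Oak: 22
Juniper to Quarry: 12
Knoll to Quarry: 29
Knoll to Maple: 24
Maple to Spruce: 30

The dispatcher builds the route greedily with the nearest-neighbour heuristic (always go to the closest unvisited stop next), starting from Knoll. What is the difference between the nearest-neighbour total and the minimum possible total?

The nearest-neighbour route is 1 longer than optimal.

From Knoll: Spruce=20, Maple=24, Quarry=29, Oak=37, Juniper=39 → choose Spruce (20).
From Spruce: Juniper=19, Oak=23, Quarry=27, Maple=30 → choose Juniper (19).
From Juniper: Oak=8, Quarry=12, Maple=17 → choose Oak (8).
From Oak: Quarry=17, Maple=22 → choose Quarry (17).
From Quarry: Maple=5 → choose Maple (5).
NN route Knoll → Spruce → Juniper → Oak → Quarry → Maple → Knoll costs 93.
Optimal: Knoll → Maple → Quarry → Juniper → Oak → Spruce → Knoll costs 92 (by enumerating all 60 distinct tours).
Excess = 93 − 92 = 1.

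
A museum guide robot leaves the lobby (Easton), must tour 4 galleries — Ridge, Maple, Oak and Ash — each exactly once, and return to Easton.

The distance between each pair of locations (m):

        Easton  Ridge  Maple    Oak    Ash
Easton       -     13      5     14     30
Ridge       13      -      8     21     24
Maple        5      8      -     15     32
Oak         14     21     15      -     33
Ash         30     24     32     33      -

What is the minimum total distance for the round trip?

With 4 stops there are 4!/2 = 12 distinct round trips (a route and its reverse cost the same).
Easton - Ridge - Maple - Oak - Ash - Easton: 13+8+15+33+30 = 99
Easton - Ridge - Maple - Ash - Oak - Easton: 13+8+32+33+14 = 100
Easton - Ridge - Oak - Maple - Ash - Easton: 13+21+15+32+30 = 111
Easton - Ridge - Oak - Ash - Maple - Easton: 13+21+33+32+5 = 104
Easton - Ridge - Ash - Maple - Oak - Easton: 13+24+32+15+14 = 98
Easton - Ridge - Ash - Oak - Maple - Easton: 13+24+33+15+5 = 90
Easton - Maple - Ridge - Oak - Ash - Easton: 5+8+21+33+30 = 97
Easton - Maple - Ridge - Ash - Oak - Easton: 5+8+24+33+14 = 84
Easton - Maple - Oak - Ridge - Ash - Easton: 5+15+21+24+30 = 95
Easton - Maple - Ash - Ridge - Oak - Easton: 5+32+24+21+14 = 96
Easton - Oak - Ridge - Maple - Ash - Easton: 14+21+8+32+30 = 105
Easton - Oak - Maple - Ridge - Ash - Easton: 14+15+8+24+30 = 91
The minimum is 84.
One optimal route: Easton → Maple → Ridge → Ash → Oak → Easton (or its reverse).

Shortest round trip = 84 m.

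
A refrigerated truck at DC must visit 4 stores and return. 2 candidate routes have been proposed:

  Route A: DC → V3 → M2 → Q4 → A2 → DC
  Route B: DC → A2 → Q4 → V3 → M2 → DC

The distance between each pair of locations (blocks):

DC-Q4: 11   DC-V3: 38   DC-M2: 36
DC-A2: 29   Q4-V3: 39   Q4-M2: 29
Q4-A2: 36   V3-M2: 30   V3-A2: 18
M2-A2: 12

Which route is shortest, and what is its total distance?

Route A: 38 + 30 + 29 + 36 + 29 = 162
Route B: 29 + 36 + 39 + 30 + 36 = 170

162 blocks — Route A is the shortest.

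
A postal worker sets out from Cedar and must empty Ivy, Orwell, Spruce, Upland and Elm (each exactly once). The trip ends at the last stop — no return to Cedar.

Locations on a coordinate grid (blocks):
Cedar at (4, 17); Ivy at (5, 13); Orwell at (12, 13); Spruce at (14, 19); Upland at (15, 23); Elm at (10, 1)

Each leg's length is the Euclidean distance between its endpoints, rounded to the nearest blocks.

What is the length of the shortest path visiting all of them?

Shortest open route: 39 blocks.

There are 5! = 120 possible orderings.
Cedar → Ivy → Orwell → Spruce → Upland → Elm: 4+7+6+4+23 = 44
Cedar → Ivy → Orwell → Spruce → Elm → Upland: 4+7+6+18+23 = 58
Cedar → Ivy → Orwell → Upland → Spruce → Elm: 4+7+10+4+18 = 43
Cedar → Ivy → Orwell → Upland → Elm → Spruce: 4+7+10+23+18 = 62
Cedar → Ivy → Orwell → Elm → Spruce → Upland: 4+7+12+18+4 = 45
Cedar → Ivy → Orwell → Elm → Upland → Spruce: 4+7+12+23+4 = 50
Cedar → Ivy → Spruce → Orwell → Upland → Elm: 4+11+6+10+23 = 54
Cedar → Ivy → Spruce → Orwell → Elm → Upland: 4+11+6+12+23 = 56
Cedar → Ivy → Spruce → Upland → Orwell → Elm: 4+11+4+10+12 = 41
Cedar → Ivy → Spruce → Upland → Elm → Orwell: 4+11+4+23+12 = 54
Cedar → Ivy → Spruce → Elm → Orwell → Upland: 4+11+18+12+10 = 55
Cedar → Ivy → Spruce → Elm → Upland → Orwell: 4+11+18+23+10 = 66
Cedar → Ivy → Upland → Orwell → Spruce → Elm: 4+14+10+6+18 = 52
Cedar → Ivy → Upland → Orwell → Elm → Spruce: 4+14+10+12+18 = 58
… (106 more)
Cedar → Ivy → Elm → Orwell → Spruce → Upland: 4+13+12+6+4 = 39  ← best
The minimum is 39.
One shortest path: Cedar → Ivy → Elm → Orwell → Spruce → Upland.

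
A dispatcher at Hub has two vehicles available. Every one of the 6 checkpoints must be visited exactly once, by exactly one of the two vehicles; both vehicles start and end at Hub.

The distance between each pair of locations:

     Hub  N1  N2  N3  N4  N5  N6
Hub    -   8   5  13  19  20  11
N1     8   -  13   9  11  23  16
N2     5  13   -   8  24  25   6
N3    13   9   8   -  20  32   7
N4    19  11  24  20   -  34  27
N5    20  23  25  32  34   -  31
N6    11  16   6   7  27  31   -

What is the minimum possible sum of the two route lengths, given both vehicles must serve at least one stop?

Minimum combined distance: 97.

Check every non-empty split of the stops between the two vehicles; for each half take its own optimal tour:
  {N1} + {N2, N3, N4, N5, N6}: 16 + 92 = 108
  {N2} + {N1, N3, N4, N5, N6}: 10 + 92 = 102
  {N1, N2} + {N3, N4, N5, N6}: 26 + 92 = 118
  {N3} + {N1, N2, N4, N5, N6}: 26 + 92 = 118
  {N1, N3} + {N2, N4, N5, N6}: 30 + 92 = 122
  {N2, N3} + {N1, N4, N5, N6}: 26 + 92 = 118
  … (31 splits in total)
  {N5} + {N1, N2, N3, N4, N6}: 40 + 57 = 97  ← best
Best: vehicle 1 Hub → N5 → Hub = 40; vehicle 2 Hub → N1 → N4 → N3 → N6 → N2 → Hub = 57; combined 97.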